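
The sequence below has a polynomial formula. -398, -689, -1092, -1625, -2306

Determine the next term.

-3153

-291, -403, -533, -681
-112, -130, -148
-18, -18
Third differences constant at -18.
-148 − 18 = -166;  -681 − 166 = -847;  -2306 − 847 = -3153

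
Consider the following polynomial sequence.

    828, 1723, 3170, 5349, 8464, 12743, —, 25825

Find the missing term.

18438

Using the first 6 terms:
895  1447  2179  3115  4279
552  732  936  1164
180  204  228
24  24
Constant fourth difference = 24.
Extend forward: 228 + 24 = 252;  1164 + 252 = 1416;  4279 + 1416 = 5695;  12743 + 5695 = 18438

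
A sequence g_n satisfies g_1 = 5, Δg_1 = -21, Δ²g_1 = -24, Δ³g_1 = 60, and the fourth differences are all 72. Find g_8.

Build the table forward from the leading diagonal:
Δ⁴: 72  72  72  72  72  72  72  72
Δ³: 60  132  204  276  348  420  492  564
Δ²: -24  36  168  372  648  996  1416  1908
Δ: -21  -45  -9  159  531  1179  2175  3591
g: 5  -16  -61  -70  89  620  1799  3974

3974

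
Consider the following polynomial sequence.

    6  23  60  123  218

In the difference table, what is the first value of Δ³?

First differences: 17, 37, 63, 95
Second differences: 20, 26, 32
Third differences: 6, 6

6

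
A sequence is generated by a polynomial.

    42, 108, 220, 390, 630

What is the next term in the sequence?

Δ: 66 , 112 , 170 , 240
Δ²: 46 , 58 , 70
Δ³: 12 , 12
Constant third difference = 12, so extend:
70 + 12 = 82;  240 + 82 = 322;  630 + 322 = 952

952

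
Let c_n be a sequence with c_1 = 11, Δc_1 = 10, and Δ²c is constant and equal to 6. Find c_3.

Build the table forward from the leading diagonal:
Δ²: 6  6  6
Δ: 10  16  22
c: 11  21  37

37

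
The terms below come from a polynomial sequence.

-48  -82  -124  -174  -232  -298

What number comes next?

D1: -34  -42  -50  -58  -66
D2: -8  -8  -8  -8
Constant second difference = -8, so extend:
-66 − 8 = -74;  -298 − 74 = -372

-372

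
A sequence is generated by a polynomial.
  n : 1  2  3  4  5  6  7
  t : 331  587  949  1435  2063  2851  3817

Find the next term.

D1: 256 , 362 , 486 , 628 , 788 , 966
D2: 106 , 124 , 142 , 160 , 178
D3: 18 , 18 , 18 , 18
Constant third difference = 18, so extend:
178 + 18 = 196;  966 + 196 = 1162;  3817 + 1162 = 4979

4979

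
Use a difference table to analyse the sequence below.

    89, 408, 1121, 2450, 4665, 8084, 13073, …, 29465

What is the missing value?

Using the first 7 terms:
First differences: 319, 713, 1329, 2215, 3419, 4989
Second differences: 394, 616, 886, 1204, 1570
Third differences: 222, 270, 318, 366
Fourth differences: 48, 48, 48
Constant fourth difference = 48.
Extend forward: 366 + 48 = 414;  1570 + 414 = 1984;  4989 + 1984 = 6973;  13073 + 6973 = 20046

20046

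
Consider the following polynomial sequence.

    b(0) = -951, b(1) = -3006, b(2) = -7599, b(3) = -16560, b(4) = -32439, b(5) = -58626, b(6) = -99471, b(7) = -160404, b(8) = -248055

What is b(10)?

-2055, -4593, -8961, -15879, -26187, -40845, -60933, -87651
-2538, -4368, -6918, -10308, -14658, -20088, -26718
-1830, -2550, -3390, -4350, -5430, -6630
-720, -840, -960, -1080, -1200
-120, -120, -120, -120
Constant fifth difference = -120, so extend:
-1200 − 120 = -1320;  -6630 − 1320 = -7950;  -26718 − 7950 = -34668;  -87651 − 34668 = -122319;  -248055 − 122319 = -370374
-1320 − 120 = -1440;  -7950 − 1440 = -9390;  -34668 − 9390 = -44058;  -122319 − 44058 = -166377;  -370374 − 166377 = -536751

-536751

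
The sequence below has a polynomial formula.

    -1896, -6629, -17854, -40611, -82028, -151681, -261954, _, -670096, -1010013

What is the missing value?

-428399

Using the first 7 terms:
D1: -4733, -11225, -22757, -41417, -69653, -110273
D2: -6492, -11532, -18660, -28236, -40620
D3: -5040, -7128, -9576, -12384
D4: -2088, -2448, -2808
D5: -360, -360
Constant fifth difference = -360.
Extend forward: -2808 − 360 = -3168;  -12384 − 3168 = -15552;  -40620 − 15552 = -56172;  -110273 − 56172 = -166445;  -261954 − 166445 = -428399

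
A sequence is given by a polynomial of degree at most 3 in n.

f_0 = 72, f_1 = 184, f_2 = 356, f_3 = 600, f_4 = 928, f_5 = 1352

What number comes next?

First differences: 112 , 172 , 244 , 328 , 424
Second differences: 60 , 72 , 84 , 96
Third differences: 12 , 12 , 12
The third differences are constant (12).
96 + 12 = 108;  424 + 108 = 532;  1352 + 532 = 1884

1884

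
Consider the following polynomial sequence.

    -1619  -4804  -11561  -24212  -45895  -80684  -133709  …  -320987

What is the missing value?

-211276

Using the first 7 terms:
First differences: -3185  -6757  -12651  -21683  -34789  -53025
Second differences: -3572  -5894  -9032  -13106  -18236
Third differences: -2322  -3138  -4074  -5130
Fourth differences: -816  -936  -1056
Fifth differences: -120  -120
Constant fifth difference = -120.
Extend forward: -1056 − 120 = -1176;  -5130 − 1176 = -6306;  -18236 − 6306 = -24542;  -53025 − 24542 = -77567;  -133709 − 77567 = -211276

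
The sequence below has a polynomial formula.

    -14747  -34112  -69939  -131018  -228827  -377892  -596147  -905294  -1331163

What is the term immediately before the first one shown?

D1: -19365, -35827, -61079, -97809, -149065, -218255, -309147, -425869
D2: -16462, -25252, -36730, -51256, -69190, -90892, -116722
D3: -8790, -11478, -14526, -17934, -21702, -25830
D4: -2688, -3048, -3408, -3768, -4128
D5: -360, -360, -360, -360
The fifth differences are constant at -360.
Work back: -2688 + 360 = -2328;  -8790 + 2328 = -6462;  -16462 + 6462 = -10000;  -19365 + 10000 = -9365;  -14747 + 9365 = -5382

-5382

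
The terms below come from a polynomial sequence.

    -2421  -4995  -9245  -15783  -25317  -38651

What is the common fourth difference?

-96

First differences: -2574, -4250, -6538, -9534, -13334
Second differences: -1676, -2288, -2996, -3800
Third differences: -612, -708, -804
Fourth differences: -96, -96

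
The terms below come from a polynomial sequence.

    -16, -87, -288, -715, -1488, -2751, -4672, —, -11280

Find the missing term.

-7443

Using the first 7 terms:
Δ: -71  -201  -427  -773  -1263  -1921
Δ²: -130  -226  -346  -490  -658
Δ³: -96  -120  -144  -168
Δ⁴: -24  -24  -24
Constant fourth difference = -24.
Extend forward: -168 − 24 = -192;  -658 − 192 = -850;  -1921 − 850 = -2771;  -4672 − 2771 = -7443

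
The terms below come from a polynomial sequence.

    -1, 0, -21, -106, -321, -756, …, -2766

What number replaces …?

-1525

Using the first 6 terms:
D1: 1, -21, -85, -215, -435
D2: -22, -64, -130, -220
D3: -42, -66, -90
D4: -24, -24
Constant fourth difference = -24.
Extend forward: -90 − 24 = -114;  -220 − 114 = -334;  -435 − 334 = -769;  -756 − 769 = -1525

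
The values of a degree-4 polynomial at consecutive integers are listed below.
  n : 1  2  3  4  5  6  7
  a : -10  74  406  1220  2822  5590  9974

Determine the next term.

16496

Δ: 84, 332, 814, 1602, 2768, 4384
Δ²: 248, 482, 788, 1166, 1616
Δ³: 234, 306, 378, 450
Δ⁴: 72, 72, 72
Constant fourth difference = 72, so extend:
450 + 72 = 522;  1616 + 522 = 2138;  4384 + 2138 = 6522;  9974 + 6522 = 16496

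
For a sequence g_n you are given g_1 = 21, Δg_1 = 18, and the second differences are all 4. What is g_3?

Build the table forward from the leading diagonal:
D2: 4  4  4
D1: 18  22  26
g: 21  39  61

61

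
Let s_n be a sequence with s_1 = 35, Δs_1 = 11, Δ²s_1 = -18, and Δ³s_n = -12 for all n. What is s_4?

2

Build the table forward from the leading diagonal:
Δ³: -12, -12, -12, -12
Δ²: -18, -30, -42, -54
Δ: 11, -7, -37, -79
s: 35, 46, 39, 2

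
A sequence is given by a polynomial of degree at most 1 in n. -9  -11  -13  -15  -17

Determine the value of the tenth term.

D1: -2, -2, -2, -2
Constant first difference = -2, so extend:
-17 − 2 = -19
-19 − 2 = -21
-21 − 2 = -23
-23 − 2 = -25
-25 − 2 = -27

-27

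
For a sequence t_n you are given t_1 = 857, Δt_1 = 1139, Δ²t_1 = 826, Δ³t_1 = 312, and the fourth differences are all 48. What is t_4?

Build the table forward from the leading diagonal:
D4: 48, 48, 48, 48
D3: 312, 360, 408, 456
D2: 826, 1138, 1498, 1906
D1: 1139, 1965, 3103, 4601
t: 857, 1996, 3961, 7064

7064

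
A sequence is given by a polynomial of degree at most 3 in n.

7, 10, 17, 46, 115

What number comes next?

Δ: 3 , 7 , 29 , 69
Δ²: 4 , 22 , 40
Δ³: 18 , 18
Third differences constant at 18.
40 + 18 = 58;  69 + 58 = 127;  115 + 127 = 242

242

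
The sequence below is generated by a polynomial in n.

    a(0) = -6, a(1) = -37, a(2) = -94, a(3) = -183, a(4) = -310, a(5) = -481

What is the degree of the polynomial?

Δ: -31, -57, -89, -127, -171
Δ²: -26, -32, -38, -44
Δ³: -6, -6, -6
The third differences are constant, so the polynomial has degree 3.

3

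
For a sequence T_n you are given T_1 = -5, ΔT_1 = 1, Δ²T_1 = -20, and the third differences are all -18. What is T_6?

Build the table forward from the leading diagonal:
Δ³: -18, -18, -18, -18, -18, -18
Δ²: -20, -38, -56, -74, -92, -110
Δ: 1, -19, -57, -113, -187, -279
T: -5, -4, -23, -80, -193, -380

-380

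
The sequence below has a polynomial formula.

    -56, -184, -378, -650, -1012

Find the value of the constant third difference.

-12

D1: -128, -194, -272, -362
D2: -66, -78, -90
D3: -12, -12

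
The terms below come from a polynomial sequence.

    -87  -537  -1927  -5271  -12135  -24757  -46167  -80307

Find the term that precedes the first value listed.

5

D1: -450, -1390, -3344, -6864, -12622, -21410, -34140
D2: -940, -1954, -3520, -5758, -8788, -12730
D3: -1014, -1566, -2238, -3030, -3942
D4: -552, -672, -792, -912
D5: -120, -120, -120
The fifth differences are constant at -120.
Work back: -552 + 120 = -432;  -1014 + 432 = -582;  -940 + 582 = -358;  -450 + 358 = -92;  -87 + 92 = 5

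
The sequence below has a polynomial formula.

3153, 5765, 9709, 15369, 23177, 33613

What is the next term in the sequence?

2612, 3944, 5660, 7808, 10436
1332, 1716, 2148, 2628
384, 432, 480
48, 48
The fourth differences are constant (48).
480 + 48 = 528;  2628 + 528 = 3156;  10436 + 3156 = 13592;  33613 + 13592 = 47205

47205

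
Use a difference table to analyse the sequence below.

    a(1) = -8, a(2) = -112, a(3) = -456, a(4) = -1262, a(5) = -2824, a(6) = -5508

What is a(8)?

-104, -344, -806, -1562, -2684
-240, -462, -756, -1122
-222, -294, -366
-72, -72
The fourth differences are constant (-72).
-366 − 72 = -438;  -1122 − 438 = -1560;  -2684 − 1560 = -4244;  -5508 − 4244 = -9752
-438 − 72 = -510;  -1560 − 510 = -2070;  -4244 − 2070 = -6314;  -9752 − 6314 = -16066

-16066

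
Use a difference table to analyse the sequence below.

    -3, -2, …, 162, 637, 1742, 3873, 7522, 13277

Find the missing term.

17

Using the last 6 terms:
D1: 475, 1105, 2131, 3649, 5755
D2: 630, 1026, 1518, 2106
D3: 396, 492, 588
D4: 96, 96
Constant fourth difference = 96.
Extend backward: 396 − 96 = 300;  630 − 300 = 330;  475 − 330 = 145;  162 − 145 = 17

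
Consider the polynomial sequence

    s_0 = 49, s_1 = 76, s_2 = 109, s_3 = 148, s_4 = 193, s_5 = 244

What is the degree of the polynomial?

First differences: 27, 33, 39, 45, 51
Second differences: 6, 6, 6, 6
The second differences are constant, so the polynomial has degree 2.

2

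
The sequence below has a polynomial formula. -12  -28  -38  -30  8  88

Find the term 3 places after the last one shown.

First differences: -16, -10, 8, 38, 80
Second differences: 6, 18, 30, 42
Third differences: 12, 12, 12
Constant third difference = 12, so extend:
42 + 12 = 54;  80 + 54 = 134;  88 + 134 = 222
54 + 12 = 66;  134 + 66 = 200;  222 + 200 = 422
66 + 12 = 78;  200 + 78 = 278;  422 + 278 = 700

700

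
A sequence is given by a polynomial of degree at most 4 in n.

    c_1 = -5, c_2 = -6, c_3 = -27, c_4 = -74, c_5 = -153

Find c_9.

-909

Δ: -1 , -21 , -47 , -79
Δ²: -20 , -26 , -32
Δ³: -6 , -6
Constant third difference = -6, so extend:
-32 − 6 = -38;  -79 − 38 = -117;  -153 − 117 = -270
-38 − 6 = -44;  -117 − 44 = -161;  -270 − 161 = -431
-44 − 6 = -50;  -161 − 50 = -211;  -431 − 211 = -642
-50 − 6 = -56;  -211 − 56 = -267;  -642 − 267 = -909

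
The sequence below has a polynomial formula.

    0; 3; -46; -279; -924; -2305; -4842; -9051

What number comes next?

-15544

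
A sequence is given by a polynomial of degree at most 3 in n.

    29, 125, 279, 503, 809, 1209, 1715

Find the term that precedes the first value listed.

-21

D1: 96  154  224  306  400  506
D2: 58  70  82  94  106
D3: 12  12  12  12
The third differences are constant at 12.
Work back: 58 − 12 = 46;  96 − 46 = 50;  29 − 50 = -21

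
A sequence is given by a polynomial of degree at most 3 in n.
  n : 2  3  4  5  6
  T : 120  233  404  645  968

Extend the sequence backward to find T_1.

Δ: 113, 171, 241, 323
Δ²: 58, 70, 82
Δ³: 12, 12
The third differences are constant at 12.
Work back: 58 − 12 = 46;  113 − 46 = 67;  120 − 67 = 53

53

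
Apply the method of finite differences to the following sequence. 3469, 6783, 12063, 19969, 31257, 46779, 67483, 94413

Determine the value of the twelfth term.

3314 , 5280 , 7906 , 11288 , 15522 , 20704 , 26930
1966 , 2626 , 3382 , 4234 , 5182 , 6226
660 , 756 , 852 , 948 , 1044
96 , 96 , 96 , 96
Constant fourth difference = 96, so extend:
1044 + 96 = 1140;  6226 + 1140 = 7366;  26930 + 7366 = 34296;  94413 + 34296 = 128709
1140 + 96 = 1236;  7366 + 1236 = 8602;  34296 + 8602 = 42898;  128709 + 42898 = 171607
1236 + 96 = 1332;  8602 + 1332 = 9934;  42898 + 9934 = 52832;  171607 + 52832 = 224439
1332 + 96 = 1428;  9934 + 1428 = 11362;  52832 + 11362 = 64194;  224439 + 64194 = 288633

288633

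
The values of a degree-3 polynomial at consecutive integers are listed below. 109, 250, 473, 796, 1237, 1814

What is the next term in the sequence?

First differences: 141, 223, 323, 441, 577
Second differences: 82, 100, 118, 136
Third differences: 18, 18, 18
Constant third difference = 18, so extend:
136 + 18 = 154;  577 + 154 = 731;  1814 + 731 = 2545

2545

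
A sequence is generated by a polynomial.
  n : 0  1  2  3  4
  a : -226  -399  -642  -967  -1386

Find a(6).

Δ: -173 , -243 , -325 , -419
Δ²: -70 , -82 , -94
Δ³: -12 , -12
Third differences constant at -12.
-94 − 12 = -106;  -419 − 106 = -525;  -1386 − 525 = -1911
-106 − 12 = -118;  -525 − 118 = -643;  -1911 − 643 = -2554

-2554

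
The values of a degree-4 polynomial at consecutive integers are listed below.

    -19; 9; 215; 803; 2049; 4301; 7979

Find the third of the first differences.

588

D1: 28, 206, 588, 1246, 2252, 3678
D2: 178, 382, 658, 1006, 1426
D3: 204, 276, 348, 420
D4: 72, 72, 72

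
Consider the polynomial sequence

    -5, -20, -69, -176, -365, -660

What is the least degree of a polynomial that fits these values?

D1: -15, -49, -107, -189, -295
D2: -34, -58, -82, -106
D3: -24, -24, -24
The third differences are constant, so the polynomial has degree 3.

3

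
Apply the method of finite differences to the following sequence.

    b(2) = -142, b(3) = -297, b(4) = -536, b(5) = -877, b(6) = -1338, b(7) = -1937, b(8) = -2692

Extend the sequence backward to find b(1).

First differences: -155  -239  -341  -461  -599  -755
Second differences: -84  -102  -120  -138  -156
Third differences: -18  -18  -18  -18
The third differences are constant at -18.
Work back: -84 + 18 = -66;  -155 + 66 = -89;  -142 + 89 = -53

-53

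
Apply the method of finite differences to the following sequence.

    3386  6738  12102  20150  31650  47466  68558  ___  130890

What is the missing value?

95982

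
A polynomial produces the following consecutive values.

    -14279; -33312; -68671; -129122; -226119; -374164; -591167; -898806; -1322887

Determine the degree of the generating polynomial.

5

-19033, -35359, -60451, -96997, -148045, -217003, -307639, -424081
-16326, -25092, -36546, -51048, -68958, -90636, -116442
-8766, -11454, -14502, -17910, -21678, -25806
-2688, -3048, -3408, -3768, -4128
-360, -360, -360, -360
The fifth differences are constant, so the polynomial has degree 5.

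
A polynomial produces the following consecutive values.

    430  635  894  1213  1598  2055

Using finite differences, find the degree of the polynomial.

3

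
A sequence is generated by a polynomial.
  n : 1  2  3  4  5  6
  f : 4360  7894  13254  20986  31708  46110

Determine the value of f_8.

Δ: 3534 , 5360 , 7732 , 10722 , 14402
Δ²: 1826 , 2372 , 2990 , 3680
Δ³: 546 , 618 , 690
Δ⁴: 72 , 72
Constant fourth difference = 72, so extend:
690 + 72 = 762;  3680 + 762 = 4442;  14402 + 4442 = 18844;  46110 + 18844 = 64954
762 + 72 = 834;  4442 + 834 = 5276;  18844 + 5276 = 24120;  64954 + 24120 = 89074

89074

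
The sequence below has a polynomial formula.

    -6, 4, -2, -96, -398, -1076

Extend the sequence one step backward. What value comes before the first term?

First differences: 10, -6, -94, -302, -678
Second differences: -16, -88, -208, -376
Third differences: -72, -120, -168
Fourth differences: -48, -48
The fourth differences are constant at -48.
Work back: -72 + 48 = -24;  -16 + 24 = 8;  10 − 8 = 2;  -6 − 2 = -8

-8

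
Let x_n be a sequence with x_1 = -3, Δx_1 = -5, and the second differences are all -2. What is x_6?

Build the table forward from the leading diagonal:
Δ²: -2  -2  -2  -2  -2  -2
Δ: -5  -7  -9  -11  -13  -15
x: -3  -8  -15  -24  -35  -48

-48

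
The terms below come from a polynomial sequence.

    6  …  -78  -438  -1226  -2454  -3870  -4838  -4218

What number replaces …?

10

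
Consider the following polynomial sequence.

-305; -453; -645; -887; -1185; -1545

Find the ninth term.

-3057

D1: -148 , -192 , -242 , -298 , -360
D2: -44 , -50 , -56 , -62
D3: -6 , -6 , -6
The third differences are constant (-6).
-62 − 6 = -68;  -360 − 68 = -428;  -1545 − 428 = -1973
-68 − 6 = -74;  -428 − 74 = -502;  -1973 − 502 = -2475
-74 − 6 = -80;  -502 − 80 = -582;  -2475 − 582 = -3057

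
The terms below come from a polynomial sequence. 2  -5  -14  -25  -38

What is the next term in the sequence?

First differences: -7, -9, -11, -13
Second differences: -2, -2, -2
The second differences are constant (-2).
-13 − 2 = -15;  -38 − 15 = -53

-53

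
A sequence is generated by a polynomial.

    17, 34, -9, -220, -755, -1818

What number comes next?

D1: 17 , -43 , -211 , -535 , -1063
D2: -60 , -168 , -324 , -528
D3: -108 , -156 , -204
D4: -48 , -48
Fourth differences constant at -48.
-204 − 48 = -252;  -528 − 252 = -780;  -1063 − 780 = -1843;  -1818 − 1843 = -3661

-3661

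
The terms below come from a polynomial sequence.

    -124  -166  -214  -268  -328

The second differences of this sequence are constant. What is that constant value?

D1: -42, -48, -54, -60
D2: -6, -6, -6

-6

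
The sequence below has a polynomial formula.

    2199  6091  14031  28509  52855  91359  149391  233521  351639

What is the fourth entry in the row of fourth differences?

1200

First differences: 3892, 7940, 14478, 24346, 38504, 58032, 84130, 118118
Second differences: 4048, 6538, 9868, 14158, 19528, 26098, 33988
Third differences: 2490, 3330, 4290, 5370, 6570, 7890
Fourth differences: 840, 960, 1080, 1200, 1320
Fifth differences: 120, 120, 120, 120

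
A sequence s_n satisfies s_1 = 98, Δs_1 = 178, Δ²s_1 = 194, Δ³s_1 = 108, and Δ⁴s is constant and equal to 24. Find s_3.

648

Build the table forward from the leading diagonal:
Δ⁴: 24  24  24
Δ³: 108  132  156
Δ²: 194  302  434
Δ: 178  372  674
s: 98  276  648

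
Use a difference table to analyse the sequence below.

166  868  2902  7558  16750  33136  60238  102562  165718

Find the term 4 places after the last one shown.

784222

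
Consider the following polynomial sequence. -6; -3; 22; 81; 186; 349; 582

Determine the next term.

897

3, 25, 59, 105, 163, 233
22, 34, 46, 58, 70
12, 12, 12, 12
Third differences constant at 12.
70 + 12 = 82;  233 + 82 = 315;  582 + 315 = 897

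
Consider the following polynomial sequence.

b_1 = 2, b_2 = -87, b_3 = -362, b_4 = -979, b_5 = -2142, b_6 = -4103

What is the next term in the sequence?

-7162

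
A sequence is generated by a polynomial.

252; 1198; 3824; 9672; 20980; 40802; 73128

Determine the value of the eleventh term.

446752

First differences: 946 , 2626 , 5848 , 11308 , 19822 , 32326
Second differences: 1680 , 3222 , 5460 , 8514 , 12504
Third differences: 1542 , 2238 , 3054 , 3990
Fourth differences: 696 , 816 , 936
Fifth differences: 120 , 120
Fifth differences constant at 120.
936 + 120 = 1056;  3990 + 1056 = 5046;  12504 + 5046 = 17550;  32326 + 17550 = 49876;  73128 + 49876 = 123004
1056 + 120 = 1176;  5046 + 1176 = 6222;  17550 + 6222 = 23772;  49876 + 23772 = 73648;  123004 + 73648 = 196652
1176 + 120 = 1296;  6222 + 1296 = 7518;  23772 + 7518 = 31290;  73648 + 31290 = 104938;  196652 + 104938 = 301590
1296 + 120 = 1416;  7518 + 1416 = 8934;  31290 + 8934 = 40224;  104938 + 40224 = 145162;  301590 + 145162 = 446752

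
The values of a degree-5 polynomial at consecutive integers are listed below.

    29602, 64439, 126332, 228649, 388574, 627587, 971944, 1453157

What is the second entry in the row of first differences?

Δ: 34837, 61893, 102317, 159925, 239013, 344357, 481213
Δ²: 27056, 40424, 57608, 79088, 105344, 136856
Δ³: 13368, 17184, 21480, 26256, 31512
Δ⁴: 3816, 4296, 4776, 5256
Δ⁵: 480, 480, 480

61893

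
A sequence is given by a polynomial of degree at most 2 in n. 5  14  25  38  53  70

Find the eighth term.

110

D1: 9, 11, 13, 15, 17
D2: 2, 2, 2, 2
The second differences are constant (2).
17 + 2 = 19;  70 + 19 = 89
19 + 2 = 21;  89 + 21 = 110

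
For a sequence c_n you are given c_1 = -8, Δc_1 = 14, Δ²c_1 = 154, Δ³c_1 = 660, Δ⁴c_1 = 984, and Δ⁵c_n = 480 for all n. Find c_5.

Build the table forward from the leading diagonal:
Δ⁵: 480  480  480  480  480
Δ⁴: 984  1464  1944  2424  2904
Δ³: 660  1644  3108  5052  7476
Δ²: 154  814  2458  5566  10618
Δ: 14  168  982  3440  9006
c: -8  6  174  1156  4596

4596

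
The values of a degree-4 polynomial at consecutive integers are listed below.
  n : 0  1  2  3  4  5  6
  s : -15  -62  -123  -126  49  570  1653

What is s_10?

17605

D1: -47, -61, -3, 175, 521, 1083
D2: -14, 58, 178, 346, 562
D3: 72, 120, 168, 216
D4: 48, 48, 48
The fourth differences are constant (48).
216 + 48 = 264;  562 + 264 = 826;  1083 + 826 = 1909;  1653 + 1909 = 3562
264 + 48 = 312;  826 + 312 = 1138;  1909 + 1138 = 3047;  3562 + 3047 = 6609
312 + 48 = 360;  1138 + 360 = 1498;  3047 + 1498 = 4545;  6609 + 4545 = 11154
360 + 48 = 408;  1498 + 408 = 1906;  4545 + 1906 = 6451;  11154 + 6451 = 17605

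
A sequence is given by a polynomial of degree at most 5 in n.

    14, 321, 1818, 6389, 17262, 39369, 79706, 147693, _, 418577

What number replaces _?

255534

Using the first 8 terms:
D1: 307  1497  4571  10873  22107  40337  67987
D2: 1190  3074  6302  11234  18230  27650
D3: 1884  3228  4932  6996  9420
D4: 1344  1704  2064  2424
D5: 360  360  360
Constant fifth difference = 360.
Extend forward: 2424 + 360 = 2784;  9420 + 2784 = 12204;  27650 + 12204 = 39854;  67987 + 39854 = 107841;  147693 + 107841 = 255534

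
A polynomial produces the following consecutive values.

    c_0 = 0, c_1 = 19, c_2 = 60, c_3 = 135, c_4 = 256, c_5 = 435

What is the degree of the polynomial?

First differences: 19, 41, 75, 121, 179
Second differences: 22, 34, 46, 58
Third differences: 12, 12, 12
The third differences are constant, so the polynomial has degree 3.

3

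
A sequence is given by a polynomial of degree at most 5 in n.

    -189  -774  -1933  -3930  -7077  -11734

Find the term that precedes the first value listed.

38

Δ: -585, -1159, -1997, -3147, -4657
Δ²: -574, -838, -1150, -1510
Δ³: -264, -312, -360
Δ⁴: -48, -48
The fourth differences are constant at -48.
Work back: -264 + 48 = -216;  -574 + 216 = -358;  -585 + 358 = -227;  -189 + 227 = 38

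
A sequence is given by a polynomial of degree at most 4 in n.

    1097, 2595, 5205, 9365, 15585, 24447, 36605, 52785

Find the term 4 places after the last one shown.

174765

1498, 2610, 4160, 6220, 8862, 12158, 16180
1112, 1550, 2060, 2642, 3296, 4022
438, 510, 582, 654, 726
72, 72, 72, 72
The fourth differences are constant (72).
726 + 72 = 798;  4022 + 798 = 4820;  16180 + 4820 = 21000;  52785 + 21000 = 73785
798 + 72 = 870;  4820 + 870 = 5690;  21000 + 5690 = 26690;  73785 + 26690 = 100475
870 + 72 = 942;  5690 + 942 = 6632;  26690 + 6632 = 33322;  100475 + 33322 = 133797
942 + 72 = 1014;  6632 + 1014 = 7646;  33322 + 7646 = 40968;  133797 + 40968 = 174765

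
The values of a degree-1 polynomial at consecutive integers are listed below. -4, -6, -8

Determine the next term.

First differences: -2, -2
Constant first difference = -2, so extend:
-8 − 2 = -10

-10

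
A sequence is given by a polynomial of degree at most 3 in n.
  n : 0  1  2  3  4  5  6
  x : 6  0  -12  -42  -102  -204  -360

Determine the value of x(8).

First differences: -6, -12, -30, -60, -102, -156
Second differences: -6, -18, -30, -42, -54
Third differences: -12, -12, -12, -12
Constant third difference = -12, so extend:
-54 − 12 = -66;  -156 − 66 = -222;  -360 − 222 = -582
-66 − 12 = -78;  -222 − 78 = -300;  -582 − 300 = -882

-882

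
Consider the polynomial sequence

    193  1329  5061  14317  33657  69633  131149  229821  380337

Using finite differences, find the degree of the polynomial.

Δ: 1136, 3732, 9256, 19340, 35976, 61516, 98672, 150516
Δ²: 2596, 5524, 10084, 16636, 25540, 37156, 51844
Δ³: 2928, 4560, 6552, 8904, 11616, 14688
Δ⁴: 1632, 1992, 2352, 2712, 3072
Δ⁵: 360, 360, 360, 360
The fifth differences are constant, so the polynomial has degree 5.

5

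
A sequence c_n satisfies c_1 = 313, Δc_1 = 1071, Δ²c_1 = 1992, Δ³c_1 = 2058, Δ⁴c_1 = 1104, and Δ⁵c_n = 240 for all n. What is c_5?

Build the table forward from the leading diagonal:
Fifth differences: 240, 240, 240, 240, 240
Fourth differences: 1104, 1344, 1584, 1824, 2064
Third differences: 2058, 3162, 4506, 6090, 7914
Second differences: 1992, 4050, 7212, 11718, 17808
First differences: 1071, 3063, 7113, 14325, 26043
c: 313, 1384, 4447, 11560, 25885

25885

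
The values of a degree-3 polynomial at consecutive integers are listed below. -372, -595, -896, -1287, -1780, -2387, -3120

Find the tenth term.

Δ: -223, -301, -391, -493, -607, -733
Δ²: -78, -90, -102, -114, -126
Δ³: -12, -12, -12, -12
The third differences are constant (-12).
-126 − 12 = -138;  -733 − 138 = -871;  -3120 − 871 = -3991
-138 − 12 = -150;  -871 − 150 = -1021;  -3991 − 1021 = -5012
-150 − 12 = -162;  -1021 − 162 = -1183;  -5012 − 1183 = -6195

-6195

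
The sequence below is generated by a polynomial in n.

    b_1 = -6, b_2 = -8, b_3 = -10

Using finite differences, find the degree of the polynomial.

1

D1: -2, -2
The first differences are constant, so the polynomial has degree 1.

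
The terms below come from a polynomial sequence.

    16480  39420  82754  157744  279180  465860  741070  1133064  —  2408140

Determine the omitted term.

1675544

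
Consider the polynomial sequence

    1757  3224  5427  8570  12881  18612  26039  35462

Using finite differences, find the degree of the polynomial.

4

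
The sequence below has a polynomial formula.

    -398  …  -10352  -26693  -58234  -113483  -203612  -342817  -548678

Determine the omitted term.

-3007

Using the last 7 terms:
-16341  -31541  -55249  -90129  -139205  -205861
-15200  -23708  -34880  -49076  -66656
-8508  -11172  -14196  -17580
-2664  -3024  -3384
-360  -360
Constant fifth difference = -360.
Extend backward: -2664 + 360 = -2304;  -8508 + 2304 = -6204;  -15200 + 6204 = -8996;  -16341 + 8996 = -7345;  -10352 + 7345 = -3007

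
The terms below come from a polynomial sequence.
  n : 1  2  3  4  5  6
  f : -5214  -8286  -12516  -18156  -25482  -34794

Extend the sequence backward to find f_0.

Δ: -3072  -4230  -5640  -7326  -9312
Δ²: -1158  -1410  -1686  -1986
Δ³: -252  -276  -300
Δ⁴: -24  -24
The fourth differences are constant at -24.
Work back: -252 + 24 = -228;  -1158 + 228 = -930;  -3072 + 930 = -2142;  -5214 + 2142 = -3072

-3072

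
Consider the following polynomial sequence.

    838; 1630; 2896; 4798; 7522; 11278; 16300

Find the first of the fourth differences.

Δ: 792, 1266, 1902, 2724, 3756, 5022
Δ²: 474, 636, 822, 1032, 1266
Δ³: 162, 186, 210, 234
Δ⁴: 24, 24, 24

24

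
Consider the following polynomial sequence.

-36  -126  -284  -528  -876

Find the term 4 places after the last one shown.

-90 , -158 , -244 , -348
-68 , -86 , -104
-18 , -18
The third differences are constant (-18).
-104 − 18 = -122;  -348 − 122 = -470;  -876 − 470 = -1346
-122 − 18 = -140;  -470 − 140 = -610;  -1346 − 610 = -1956
-140 − 18 = -158;  -610 − 158 = -768;  -1956 − 768 = -2724
-158 − 18 = -176;  -768 − 176 = -944;  -2724 − 944 = -3668

-3668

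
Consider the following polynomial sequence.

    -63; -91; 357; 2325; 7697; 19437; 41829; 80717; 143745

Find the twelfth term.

586149

Δ: -28, 448, 1968, 5372, 11740, 22392, 38888, 63028
Δ²: 476, 1520, 3404, 6368, 10652, 16496, 24140
Δ³: 1044, 1884, 2964, 4284, 5844, 7644
Δ⁴: 840, 1080, 1320, 1560, 1800
Δ⁵: 240, 240, 240, 240
Fifth differences constant at 240.
1800 + 240 = 2040;  7644 + 2040 = 9684;  24140 + 9684 = 33824;  63028 + 33824 = 96852;  143745 + 96852 = 240597
2040 + 240 = 2280;  9684 + 2280 = 11964;  33824 + 11964 = 45788;  96852 + 45788 = 142640;  240597 + 142640 = 383237
2280 + 240 = 2520;  11964 + 2520 = 14484;  45788 + 14484 = 60272;  142640 + 60272 = 202912;  383237 + 202912 = 586149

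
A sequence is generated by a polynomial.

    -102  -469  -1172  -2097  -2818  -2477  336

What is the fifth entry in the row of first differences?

Δ: -367, -703, -925, -721, 341, 2813
Δ²: -336, -222, 204, 1062, 2472
Δ³: 114, 426, 858, 1410
Δ⁴: 312, 432, 552
Δ⁵: 120, 120

341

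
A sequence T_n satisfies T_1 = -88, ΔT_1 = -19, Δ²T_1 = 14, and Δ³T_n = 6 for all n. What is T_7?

Build the table forward from the leading diagonal:
Δ³: 6, 6, 6, 6, 6, 6, 6
Δ²: 14, 20, 26, 32, 38, 44, 50
Δ: -19, -5, 15, 41, 73, 111, 155
T: -88, -107, -112, -97, -56, 17, 128

128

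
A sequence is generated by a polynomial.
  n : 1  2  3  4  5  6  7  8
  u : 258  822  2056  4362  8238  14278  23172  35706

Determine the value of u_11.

104448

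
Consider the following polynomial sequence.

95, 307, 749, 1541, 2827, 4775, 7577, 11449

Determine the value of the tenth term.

23387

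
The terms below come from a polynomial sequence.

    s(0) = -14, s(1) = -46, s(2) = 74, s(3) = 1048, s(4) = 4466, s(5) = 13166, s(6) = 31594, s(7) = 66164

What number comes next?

125618

First differences: -32  120  974  3418  8700  18428  34570
Second differences: 152  854  2444  5282  9728  16142
Third differences: 702  1590  2838  4446  6414
Fourth differences: 888  1248  1608  1968
Fifth differences: 360  360  360
Fifth differences constant at 360.
1968 + 360 = 2328;  6414 + 2328 = 8742;  16142 + 8742 = 24884;  34570 + 24884 = 59454;  66164 + 59454 = 125618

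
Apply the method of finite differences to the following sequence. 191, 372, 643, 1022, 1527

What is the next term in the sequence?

2176

Δ: 181 , 271 , 379 , 505
Δ²: 90 , 108 , 126
Δ³: 18 , 18
Third differences constant at 18.
126 + 18 = 144;  505 + 144 = 649;  1527 + 649 = 2176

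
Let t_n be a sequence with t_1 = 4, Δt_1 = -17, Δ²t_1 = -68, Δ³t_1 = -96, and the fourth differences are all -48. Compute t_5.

-904

Build the table forward from the leading diagonal:
Δ⁴: -48  -48  -48  -48  -48
Δ³: -96  -144  -192  -240  -288
Δ²: -68  -164  -308  -500  -740
Δ: -17  -85  -249  -557  -1057
t: 4  -13  -98  -347  -904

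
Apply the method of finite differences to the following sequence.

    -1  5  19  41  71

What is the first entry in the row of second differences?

Δ: 6, 14, 22, 30
Δ²: 8, 8, 8

8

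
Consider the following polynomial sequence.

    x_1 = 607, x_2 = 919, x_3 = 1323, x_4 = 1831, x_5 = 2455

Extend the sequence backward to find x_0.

Δ: 312  404  508  624
Δ²: 92  104  116
Δ³: 12  12
The third differences are constant at 12.
Work back: 92 − 12 = 80;  312 − 80 = 232;  607 − 232 = 375

375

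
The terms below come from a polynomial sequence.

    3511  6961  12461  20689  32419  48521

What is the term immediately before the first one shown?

1529

D1: 3450  5500  8228  11730  16102
D2: 2050  2728  3502  4372
D3: 678  774  870
D4: 96  96
The fourth differences are constant at 96.
Work back: 678 − 96 = 582;  2050 − 582 = 1468;  3450 − 1468 = 1982;  3511 − 1982 = 1529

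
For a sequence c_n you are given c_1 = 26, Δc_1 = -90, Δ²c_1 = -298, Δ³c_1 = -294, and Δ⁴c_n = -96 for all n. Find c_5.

-3394

Build the table forward from the leading diagonal:
D4: -96, -96, -96, -96, -96
D3: -294, -390, -486, -582, -678
D2: -298, -592, -982, -1468, -2050
D1: -90, -388, -980, -1962, -3430
c: 26, -64, -452, -1432, -3394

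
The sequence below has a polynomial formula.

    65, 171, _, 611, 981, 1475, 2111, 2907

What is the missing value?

Using the last 5 terms:
D1: 370  494  636  796
D2: 124  142  160
D3: 18  18
Constant third difference = 18.
Extend backward: 124 − 18 = 106;  370 − 106 = 264;  611 − 264 = 347

347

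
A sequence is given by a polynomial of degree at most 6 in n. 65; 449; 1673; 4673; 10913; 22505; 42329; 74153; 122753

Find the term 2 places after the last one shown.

First differences: 384, 1224, 3000, 6240, 11592, 19824, 31824, 48600
Second differences: 840, 1776, 3240, 5352, 8232, 12000, 16776
Third differences: 936, 1464, 2112, 2880, 3768, 4776
Fourth differences: 528, 648, 768, 888, 1008
Fifth differences: 120, 120, 120, 120
Fifth differences constant at 120.
1008 + 120 = 1128;  4776 + 1128 = 5904;  16776 + 5904 = 22680;  48600 + 22680 = 71280;  122753 + 71280 = 194033
1128 + 120 = 1248;  5904 + 1248 = 7152;  22680 + 7152 = 29832;  71280 + 29832 = 101112;  194033 + 101112 = 295145

295145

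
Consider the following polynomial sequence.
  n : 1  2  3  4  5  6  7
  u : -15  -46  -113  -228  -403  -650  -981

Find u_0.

D1: -31, -67, -115, -175, -247, -331
D2: -36, -48, -60, -72, -84
D3: -12, -12, -12, -12
The third differences are constant at -12.
Work back: -36 + 12 = -24;  -31 + 24 = -7;  -15 + 7 = -8

-8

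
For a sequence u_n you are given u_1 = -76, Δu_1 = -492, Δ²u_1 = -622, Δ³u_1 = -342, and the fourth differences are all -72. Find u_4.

-3760

Build the table forward from the leading diagonal:
Δ⁴: -72, -72, -72, -72
Δ³: -342, -414, -486, -558
Δ²: -622, -964, -1378, -1864
Δ: -492, -1114, -2078, -3456
u: -76, -568, -1682, -3760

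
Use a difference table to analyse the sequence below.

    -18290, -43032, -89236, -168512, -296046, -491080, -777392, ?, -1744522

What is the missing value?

Using the first 7 terms:
-24742, -46204, -79276, -127534, -195034, -286312
-21462, -33072, -48258, -67500, -91278
-11610, -15186, -19242, -23778
-3576, -4056, -4536
-480, -480
Constant fifth difference = -480.
Extend forward: -4536 − 480 = -5016;  -23778 − 5016 = -28794;  -91278 − 28794 = -120072;  -286312 − 120072 = -406384;  -777392 − 406384 = -1183776

-1183776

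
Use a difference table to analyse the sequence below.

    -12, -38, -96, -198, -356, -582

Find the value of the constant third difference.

-12

First differences: -26, -58, -102, -158, -226
Second differences: -32, -44, -56, -68
Third differences: -12, -12, -12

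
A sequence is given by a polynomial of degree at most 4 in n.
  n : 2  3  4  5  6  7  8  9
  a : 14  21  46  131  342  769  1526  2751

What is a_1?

Δ: 7, 25, 85, 211, 427, 757, 1225
Δ²: 18, 60, 126, 216, 330, 468
Δ³: 42, 66, 90, 114, 138
Δ⁴: 24, 24, 24, 24
The fourth differences are constant at 24.
Work back: 42 − 24 = 18;  18 − 18 = 0;  7 + 0 = 7;  14 − 7 = 7

7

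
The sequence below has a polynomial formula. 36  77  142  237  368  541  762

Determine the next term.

41, 65, 95, 131, 173, 221
24, 30, 36, 42, 48
6, 6, 6, 6
Third differences constant at 6.
48 + 6 = 54;  221 + 54 = 275;  762 + 275 = 1037

1037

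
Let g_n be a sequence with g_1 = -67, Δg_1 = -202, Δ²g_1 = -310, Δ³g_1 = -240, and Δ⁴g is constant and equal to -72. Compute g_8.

Build the table forward from the leading diagonal:
D4: -72, -72, -72, -72, -72, -72, -72, -72
D3: -240, -312, -384, -456, -528, -600, -672, -744
D2: -310, -550, -862, -1246, -1702, -2230, -2830, -3502
D1: -202, -512, -1062, -1924, -3170, -4872, -7102, -9932
g: -67, -269, -781, -1843, -3767, -6937, -11809, -18911

-18911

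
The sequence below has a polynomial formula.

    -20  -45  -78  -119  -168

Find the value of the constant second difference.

Δ: -25, -33, -41, -49
Δ²: -8, -8, -8

-8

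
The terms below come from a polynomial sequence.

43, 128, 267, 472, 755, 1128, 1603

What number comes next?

2192

Δ: 85  139  205  283  373  475
Δ²: 54  66  78  90  102
Δ³: 12  12  12  12
Constant third difference = 12, so extend:
102 + 12 = 114;  475 + 114 = 589;  1603 + 589 = 2192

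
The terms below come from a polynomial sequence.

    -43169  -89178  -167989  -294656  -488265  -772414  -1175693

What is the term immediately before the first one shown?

-18460

Δ: -46009  -78811  -126667  -193609  -284149  -403279
Δ²: -32802  -47856  -66942  -90540  -119130
Δ³: -15054  -19086  -23598  -28590
Δ⁴: -4032  -4512  -4992
Δ⁵: -480  -480
The fifth differences are constant at -480.
Work back: -4032 + 480 = -3552;  -15054 + 3552 = -11502;  -32802 + 11502 = -21300;  -46009 + 21300 = -24709;  -43169 + 24709 = -18460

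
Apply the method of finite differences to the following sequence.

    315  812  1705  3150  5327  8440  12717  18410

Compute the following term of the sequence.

First differences: 497, 893, 1445, 2177, 3113, 4277, 5693
Second differences: 396, 552, 732, 936, 1164, 1416
Third differences: 156, 180, 204, 228, 252
Fourth differences: 24, 24, 24, 24
Constant fourth difference = 24, so extend:
252 + 24 = 276;  1416 + 276 = 1692;  5693 + 1692 = 7385;  18410 + 7385 = 25795

25795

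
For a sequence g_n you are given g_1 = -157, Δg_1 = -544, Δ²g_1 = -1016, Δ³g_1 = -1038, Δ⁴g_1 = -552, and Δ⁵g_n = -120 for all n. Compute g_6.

-26297

Build the table forward from the leading diagonal:
Δ⁵: -120  -120  -120  -120  -120  -120
Δ⁴: -552  -672  -792  -912  -1032  -1152
Δ³: -1038  -1590  -2262  -3054  -3966  -4998
Δ²: -1016  -2054  -3644  -5906  -8960  -12926
Δ: -544  -1560  -3614  -7258  -13164  -22124
g: -157  -701  -2261  -5875  -13133  -26297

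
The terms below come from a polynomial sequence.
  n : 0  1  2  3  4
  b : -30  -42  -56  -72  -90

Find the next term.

-12 , -14 , -16 , -18
-2 , -2 , -2
Constant second difference = -2, so extend:
-18 − 2 = -20;  -90 − 20 = -110

-110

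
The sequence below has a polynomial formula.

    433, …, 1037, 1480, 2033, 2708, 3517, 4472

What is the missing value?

Using the last 6 terms:
First differences: 443  553  675  809  955
Second differences: 110  122  134  146
Third differences: 12  12  12
Constant third difference = 12.
Extend backward: 110 − 12 = 98;  443 − 98 = 345;  1037 − 345 = 692

692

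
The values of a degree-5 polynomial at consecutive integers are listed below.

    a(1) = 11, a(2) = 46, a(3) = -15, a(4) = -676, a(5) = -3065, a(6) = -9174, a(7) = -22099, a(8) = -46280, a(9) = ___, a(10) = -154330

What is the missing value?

-87741

Using the first 8 terms:
D1: 35, -61, -661, -2389, -6109, -12925, -24181
D2: -96, -600, -1728, -3720, -6816, -11256
D3: -504, -1128, -1992, -3096, -4440
D4: -624, -864, -1104, -1344
D5: -240, -240, -240
Constant fifth difference = -240.
Extend forward: -1344 − 240 = -1584;  -4440 − 1584 = -6024;  -11256 − 6024 = -17280;  -24181 − 17280 = -41461;  -46280 − 41461 = -87741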